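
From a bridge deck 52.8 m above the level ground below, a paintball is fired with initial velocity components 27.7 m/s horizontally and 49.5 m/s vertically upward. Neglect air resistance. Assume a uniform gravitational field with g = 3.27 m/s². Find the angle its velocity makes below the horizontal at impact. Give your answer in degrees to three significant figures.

62.4°

The projectile lands when y = 52.8 + (49.50) t − ½·3.27·t² = 0. Positive root: t = (49.50 + √(49.50² + 2·3.27·52.8)) / 3.27 = (49.50 + 52.87) / 3.27 = 31.31 s.
At impact: v_y = v_y0 − g t = −52.87 m/s; vₓ = 27.70 m/s.
Angle below horizontal: arctan(|v_y|/vₓ) = arctan(52.87/27.70) = 62.35°.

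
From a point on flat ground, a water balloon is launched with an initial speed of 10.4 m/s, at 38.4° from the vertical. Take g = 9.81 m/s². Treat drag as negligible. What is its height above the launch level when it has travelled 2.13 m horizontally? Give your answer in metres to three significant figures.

2.15 m

Resolve: vₓ = 10.40 sin 38.4° = 6.460 m/s and v_y0 = 10.40 cos 38.4° = 8.150 m/s.
x = vₓ t ⇒ t = 2.13/6.460 = 0.3297 s.
Height: y = v_y0 t − ½ g t² = 8.150 × 0.3297 − 4.905 × 0.3297² = 2.687 − 0.5333 = 2.154 m.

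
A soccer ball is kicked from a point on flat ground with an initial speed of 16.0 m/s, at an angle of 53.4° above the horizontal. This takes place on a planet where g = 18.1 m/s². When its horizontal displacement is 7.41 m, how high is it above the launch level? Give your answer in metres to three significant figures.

vₓ = 16.00 cos 53.4° = 9.540 m/s; v_y0 = 16.00 sin 53.4° = 12.85 m/s.
At x = 7.41 m, t = x/vₓ = 7.41/9.540 = 0.7768 s.
Height: y = v_y0 t − ½ g t² = 12.85 × 0.7768 − 9.050 × 0.7768² = 9.978 − 5.460 = 4.517 m.

4.52 m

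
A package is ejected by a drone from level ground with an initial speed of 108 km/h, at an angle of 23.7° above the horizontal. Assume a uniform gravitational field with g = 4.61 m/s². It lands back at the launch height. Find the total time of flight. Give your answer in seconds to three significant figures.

5.23 s

Convert: 108 km/h = 108/3.6 = 30.00 m/s.
Horizontal component vₓ = 30.00 cos 23.7° = 27.47 m/s; vertical v_y0 = 30.00 sin 23.7° = 12.06 m/s.
Time of flight on level ground: T = 2 v_y0 / g = 2 × 12.06 / 4.61 = 5.231 s.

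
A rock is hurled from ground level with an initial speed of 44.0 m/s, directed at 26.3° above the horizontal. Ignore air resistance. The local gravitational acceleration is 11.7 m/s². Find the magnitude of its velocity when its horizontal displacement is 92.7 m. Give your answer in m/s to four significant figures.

40.25 m/s

Horizontal component vₓ = 44.00 cos 26.3° = 39.45 m/s; vertical v_y0 = 44.00 sin 26.3° = 19.50 m/s.
At x = 92.7 m, t = x/vₓ = 92.7/39.45 = 2.350 s.
Vertical velocity there: v_y = v_y0 − g t = 19.50 − 11.7 × 2.350 = −8.001 m/s.
Speed: √(vₓ² + v_y²) = √(39.45² + 8.001²) = 40.25 m/s.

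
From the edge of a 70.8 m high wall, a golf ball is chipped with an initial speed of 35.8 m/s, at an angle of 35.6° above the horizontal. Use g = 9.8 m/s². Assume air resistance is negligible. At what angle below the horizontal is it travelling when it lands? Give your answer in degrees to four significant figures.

Horizontal component vₓ = 35.80 cos 35.6° = 29.11 m/s; vertical v_y0 = 35.80 sin 35.6° = 20.84 m/s.
With up positive and y = 0 at the ground: y(t) = 70.8 + (20.84) t − 4.900 t². Setting y = 0 and taking the positive root: t = [20.84 + √(20.84² + 2·9.80·70.8)] / 9.80 = (20.84 + 42.68) / 9.80 = 6.482 s.
At impact: v_y = v_y0 − g t = −42.68 m/s; vₓ = 29.11 m/s.
Angle below horizontal: arctan(|v_y|/vₓ) = arctan(42.68/29.11) = 55.71°.

55.71°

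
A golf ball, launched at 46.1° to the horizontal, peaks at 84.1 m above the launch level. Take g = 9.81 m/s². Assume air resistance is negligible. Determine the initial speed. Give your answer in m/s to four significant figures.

56.37 m/s

At the peak v_y = 0, so v_y0 = √(2gH) = √(2 × 9.81 × 84.1) = 40.62 m/s.
v_y0 = v₀ sin θ ⇒ v₀ = 40.62 / sin 46.1° = 56.37 m/s.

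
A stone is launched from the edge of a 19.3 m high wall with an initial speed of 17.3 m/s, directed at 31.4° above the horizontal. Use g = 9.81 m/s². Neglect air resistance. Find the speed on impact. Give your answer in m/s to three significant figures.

26.0 m/s

Resolve: vₓ = 17.30 cos 31.4° = 14.77 m/s and v_y0 = 17.30 sin 31.4° = 9.013 m/s.
With up positive and y = 0 at the ground: y(t) = 19.3 + (9.013) t − 4.905 t². Setting y = 0 and taking the positive root: t = [9.013 + √(9.013² + 2·9.81·19.3)] / 9.81 = (9.013 + 21.45) / 9.81 = 3.105 s.
Vertical velocity at impact: v_y = v_y0 − g t = 9.013 − 9.81 × 3.105 = −21.45 m/s.
Speed: |v| = √(vₓ² + v_y²) = √(14.77² + 21.45²) = 26.04 m/s.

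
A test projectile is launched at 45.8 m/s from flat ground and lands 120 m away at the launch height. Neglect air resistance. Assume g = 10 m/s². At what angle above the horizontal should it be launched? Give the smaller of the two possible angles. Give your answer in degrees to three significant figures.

17.4°

From R = (v₀²/g) sin 2θ: sin 2θ = 10.0 × 120 / 2097.6 = 0.5721.
2θ = 34.89° or 180° − 34.89° = 145.1°, so θ = 17.45° or 72.55°.
The smaller angle is 17.45°.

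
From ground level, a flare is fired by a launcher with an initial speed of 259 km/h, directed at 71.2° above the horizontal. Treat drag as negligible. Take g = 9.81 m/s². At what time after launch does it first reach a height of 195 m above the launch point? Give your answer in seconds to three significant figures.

Convert: 259 km/h = 259/3.6 = 71.94 m/s.
Resolve: vₓ = 71.94 cos 71.2° = 23.19 m/s and v_y0 = 71.94 sin 71.2° = 68.11 m/s.
Height y(t) = 68.11 t − 4.905 t² = 195 gives 4.905 t² − 68.11 t + 195 = 0.
t = [68.11 ± √(68.11² − 2·9.81·195)] / 9.81 = (68.11 ± 28.51) / 9.81, so t = 4.037 s or t = 9.848 s.
The first (ascending) time is 4.037 s.

4.04 s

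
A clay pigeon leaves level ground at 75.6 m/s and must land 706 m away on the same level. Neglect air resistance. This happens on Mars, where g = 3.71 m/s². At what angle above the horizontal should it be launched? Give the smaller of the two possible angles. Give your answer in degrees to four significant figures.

13.64°

R = v₀² sin 2θ / g gives sin 2θ = gR/v₀² = 3.71·706/75.6² = 0.4583.
2θ = 27.28° or 180° − 27.28° = 152.7°, so θ = 13.64° or 76.36°.
The smaller angle is 13.64°.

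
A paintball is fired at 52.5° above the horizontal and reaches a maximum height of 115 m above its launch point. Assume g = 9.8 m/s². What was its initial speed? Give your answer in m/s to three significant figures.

59.8 m/s

At the peak v_y = 0, so v_y0 = √(2gH) = √(2 × 9.80 × 115) = 47.48 m/s.
v_y0 = v₀ sin θ ⇒ v₀ = 47.48 / sin 52.5° = 59.84 m/s.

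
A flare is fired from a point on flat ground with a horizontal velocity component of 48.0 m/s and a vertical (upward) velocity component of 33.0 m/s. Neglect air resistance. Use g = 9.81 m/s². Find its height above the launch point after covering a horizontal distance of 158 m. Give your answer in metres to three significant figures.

55.5 m

x = vₓ t ⇒ t = 158/48.00 = 3.292 s.
Height: y = v_y0 t − ½ g t² = 33.00 × 3.292 − 4.905 × 3.292² = 108.6 − 53.15 = 55.48 m.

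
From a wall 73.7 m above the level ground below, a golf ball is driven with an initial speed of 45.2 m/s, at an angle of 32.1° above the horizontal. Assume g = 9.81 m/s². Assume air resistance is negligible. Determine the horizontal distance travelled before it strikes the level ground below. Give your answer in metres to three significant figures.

Horizontal component vₓ = 45.20 cos 32.1° = 38.29 m/s; vertical v_y0 = 45.20 sin 32.1° = 24.02 m/s.
Vertical motion (up positive, ground at y = 0): 4.905 t² − (24.02) t − 73.7 = 0, so t = (24.02 + √(24.02² + 2·9.81·73.7)) / 9.81 = (24.02 + 44.98) / 9.81 = 7.033 s.
Horizontal distance: R = vₓ t = 38.29 × 7.033 = 269.3 m.

269 m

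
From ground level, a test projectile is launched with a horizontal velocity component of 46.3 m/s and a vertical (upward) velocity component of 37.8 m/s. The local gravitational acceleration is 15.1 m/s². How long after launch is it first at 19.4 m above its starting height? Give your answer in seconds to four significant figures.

0.5805 s

Set y = v_y0 t − ½ g t² = 19.4: 7.550 t² − 37.80 t + 19.4 = 0.
Quadratic formula: t = (37.80 ± √842.96) / 15.1 = (37.80 ± 29.03) / 15.1 → t = 0.5805 s or 4.426 s.
The first (ascending) time is 0.5805 s.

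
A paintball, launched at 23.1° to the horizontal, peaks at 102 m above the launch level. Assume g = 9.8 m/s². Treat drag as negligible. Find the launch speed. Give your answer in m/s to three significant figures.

114 m/s

At the peak v_y = 0, so v_y0 = √(2gH) = √(2 × 9.80 × 102) = 44.71 m/s.
v_y0 = v₀ sin θ ⇒ v₀ = 44.71 / sin 23.1° = 114.0 m/s.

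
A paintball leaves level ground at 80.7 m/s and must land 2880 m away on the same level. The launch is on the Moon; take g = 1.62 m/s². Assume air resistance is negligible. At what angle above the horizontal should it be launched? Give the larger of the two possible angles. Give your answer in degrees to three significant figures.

67.1°

R = v₀² sin 2θ / g gives sin 2θ = gR/v₀² = 1.62·2880/80.7² = 0.7164.
2θ = 45.76° or 180° − 45.76° = 134.2°, so θ = 22.88° or 67.12°.
The larger angle is 67.12°.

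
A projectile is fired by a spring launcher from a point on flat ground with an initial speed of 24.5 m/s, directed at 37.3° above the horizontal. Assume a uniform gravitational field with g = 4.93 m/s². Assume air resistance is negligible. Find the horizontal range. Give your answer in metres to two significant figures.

120 m

Horizontal component vₓ = 24.50 cos 37.3° = 19.49 m/s; vertical v_y0 = 24.50 sin 37.3° = 14.85 m/s.
Flight time T = 2 v_y0 / g = 6.023 s.
Range: R = vₓ T = 19.49 × 6.023 = 117.4 m.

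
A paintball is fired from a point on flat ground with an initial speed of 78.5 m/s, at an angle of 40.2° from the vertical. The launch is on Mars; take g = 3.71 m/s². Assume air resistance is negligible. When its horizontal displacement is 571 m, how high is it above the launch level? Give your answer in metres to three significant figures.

Resolve: vₓ = 78.50 sin 40.2° = 50.67 m/s and v_y0 = 78.50 cos 40.2° = 59.96 m/s.
x = vₓ t ⇒ t = 571/50.67 = 11.27 s.
Height: y = v_y0 t − ½ g t² = 59.96 × 11.27 − 1.855 × 11.27² = 675.7 − 235.6 = 440.1 m.

440 m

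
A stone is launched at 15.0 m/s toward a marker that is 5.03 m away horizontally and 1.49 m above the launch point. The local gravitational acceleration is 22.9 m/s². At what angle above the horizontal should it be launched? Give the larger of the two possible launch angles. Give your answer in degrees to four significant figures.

Trajectory: y = x tanθ − g x² (1 + tan²θ)/(2v₀²). With x = 5.03, y = 1.49, v₀ = 15.0, g = 22.9:
1.288 tan²θ − 5.03 tanθ + (2.778) = 0.
tanθ = [5.03 ± √(5.03² − 4 × 1.288 × (2.778))] / (2 × 1.288) = (5.03 ± 3.316) / 2.575, giving tanθ = 0.6656 or 3.241.
θ = 33.65° or 72.85°; the larger is 72.85°.

72.85°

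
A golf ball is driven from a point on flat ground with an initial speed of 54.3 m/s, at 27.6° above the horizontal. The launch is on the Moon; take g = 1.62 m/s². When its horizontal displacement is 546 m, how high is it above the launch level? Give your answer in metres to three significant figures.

Components: vₓ = 54.30 cos 27.6° = 48.12 m/s, v_y0 = 54.30 sin 27.6° = 25.16 m/s.
x = vₓ t ⇒ t = 546/48.12 = 11.35 s.
Height: y = v_y0 t − ½ g t² = 25.16 × 11.35 − 0.8100 × 11.35² = 285.4 − 104.3 = 181.2 m.

181 m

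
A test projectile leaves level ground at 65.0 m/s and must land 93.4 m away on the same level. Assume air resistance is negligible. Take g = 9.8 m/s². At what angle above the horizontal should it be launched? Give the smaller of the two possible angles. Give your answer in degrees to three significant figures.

6.26°

Level-ground range R = v₀² sin(2θ)/g ⇒ sin(2θ) = gR/v₀² = 9.80 × 93.4 / 65.0² = 0.2166.
2θ = 12.51° or 180° − 12.51° = 167.5°, so θ = 6.256° or 83.74°.
The smaller angle is 6.256°.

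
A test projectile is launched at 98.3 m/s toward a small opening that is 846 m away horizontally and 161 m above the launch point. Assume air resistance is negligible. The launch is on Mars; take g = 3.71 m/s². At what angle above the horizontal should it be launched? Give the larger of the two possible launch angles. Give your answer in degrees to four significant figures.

Trajectory: y = x tanθ − g x² (1 + tan²θ)/(2v₀²). With x = 846, y = 161, v₀ = 98.3, g = 3.71:
137.4 tan²θ − 846 tanθ + (298.4) = 0.
tanθ = [846 ± √(846² − 4 × 137.4 × (298.4))] / (2 × 137.4) = (846 ± 742.8) / 274.8, giving tanθ = 0.3756 or 5.782.
θ = 20.59° or 80.19°; the larger is 80.19°.

80.19°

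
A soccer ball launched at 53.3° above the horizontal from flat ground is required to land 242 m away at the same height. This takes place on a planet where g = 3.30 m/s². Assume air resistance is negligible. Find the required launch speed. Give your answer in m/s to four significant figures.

Level-ground range: R = v₀² sin(2θ)/g, so v₀ = √(gR / sin 2θ).
v₀ = √(3.30 × 242 / sin 106.6°) = √(798.6 / 0.9583) = √833.33 = 28.87 m/s.

28.87 m/s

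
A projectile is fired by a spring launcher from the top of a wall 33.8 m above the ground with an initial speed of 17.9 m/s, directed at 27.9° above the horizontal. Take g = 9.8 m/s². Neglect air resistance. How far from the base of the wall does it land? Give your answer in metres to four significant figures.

57.21 m

Horizontal component vₓ = 17.90 cos 27.9° = 15.82 m/s; vertical v_y0 = 17.90 sin 27.9° = 8.376 m/s.
With up positive and y = 0 at the ground: y(t) = 33.8 + (8.376) t − 4.900 t². Setting y = 0 and taking the positive root: t = [8.376 + √(8.376² + 2·9.80·33.8)] / 9.80 = (8.376 + 27.07) / 9.80 = 3.617 s.
Horizontal distance: R = vₓ t = 15.82 × 3.617 = 57.21 m.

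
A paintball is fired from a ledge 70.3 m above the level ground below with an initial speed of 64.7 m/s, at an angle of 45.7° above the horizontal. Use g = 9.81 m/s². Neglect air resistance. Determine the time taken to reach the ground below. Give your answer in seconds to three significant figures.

10.8 s

Components: vₓ = 64.70 cos 45.7° = 45.19 m/s, v_y0 = 64.70 sin 45.7° = 46.31 m/s.
With up positive and y = 0 at the ground: y(t) = 70.3 + (46.31) t − 4.905 t². Setting y = 0 and taking the positive root: t = [46.31 + √(46.31² + 2·9.81·70.3)] / 9.81 = (46.31 + 59.36) / 9.81 = 10.77 s.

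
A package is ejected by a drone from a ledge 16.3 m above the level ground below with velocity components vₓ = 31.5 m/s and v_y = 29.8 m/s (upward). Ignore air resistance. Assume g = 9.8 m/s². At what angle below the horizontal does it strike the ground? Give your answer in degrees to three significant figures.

Vertical motion (up positive, ground at y = 0): 4.900 t² − (29.80) t − 16.3 = 0, so t = (29.80 + √(29.80² + 2·9.80·16.3)) / 9.80 = (29.80 + 34.75) / 9.80 = 6.587 s.
At impact: v_y = v_y0 − g t = −34.75 m/s; vₓ = 31.50 m/s.
Angle below horizontal: arctan(|v_y|/vₓ) = arctan(34.75/31.50) = 47.81°.

47.8°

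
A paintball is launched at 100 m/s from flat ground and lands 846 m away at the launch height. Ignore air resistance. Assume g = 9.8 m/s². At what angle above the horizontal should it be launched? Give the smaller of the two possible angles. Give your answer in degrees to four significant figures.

R = v₀² sin 2θ / g gives sin 2θ = gR/v₀² = 9.80·846/100² = 0.8291.
2θ = 56.00° or 180° − 56.00° = 124.0°, so θ = 28.00° or 62.00°.
The smaller angle is 28.00°.

28.00°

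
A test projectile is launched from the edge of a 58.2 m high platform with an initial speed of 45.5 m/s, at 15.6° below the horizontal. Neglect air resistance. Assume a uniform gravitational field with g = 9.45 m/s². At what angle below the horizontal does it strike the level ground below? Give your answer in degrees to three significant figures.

38.9°

Horizontal component vₓ = 45.50 cos 15.6° = 43.82 m/s; vertical v_y0 = −12.24 m/s (downward).
The projectile lands when y = 58.2 + (−12.24) t − ½·9.45·t² = 0. Positive root: t = (−12.24 + √(12.24² + 2·9.45·58.2)) / 9.45 = (−12.24 + 35.35) / 9.45 = 2.446 s.
At impact: v_y = v_y0 − g t = −35.35 m/s; vₓ = 43.82 m/s.
Angle below horizontal: arctan(|v_y|/vₓ) = arctan(35.35/43.82) = 38.89°.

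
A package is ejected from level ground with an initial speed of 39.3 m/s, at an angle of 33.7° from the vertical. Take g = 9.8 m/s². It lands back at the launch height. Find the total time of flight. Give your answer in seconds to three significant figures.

Resolve: vₓ = 39.30 sin 33.7° = 21.81 m/s and v_y0 = 39.30 cos 33.7° = 32.70 m/s.
It returns to y = 0 when t = 2 v_y0 / g = 2(32.70)/9.80 = 6.673 s.

6.67 s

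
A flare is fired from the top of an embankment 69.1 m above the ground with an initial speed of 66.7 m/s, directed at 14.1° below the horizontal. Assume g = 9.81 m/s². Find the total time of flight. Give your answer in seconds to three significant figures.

2.45 s

vₓ = 66.70 cos 14.1° = 64.69 m/s; v_y0 = −16.25 m/s (downward).
With up positive and y = 0 at the ground: y(t) = 69.1 + (−16.25) t − 4.905 t². Setting y = 0 and taking the positive root: t = [−16.25 + √(16.25² + 2·9.81·69.1)] / 9.81 = (−16.25 + 40.25) / 9.81 = 2.446 s.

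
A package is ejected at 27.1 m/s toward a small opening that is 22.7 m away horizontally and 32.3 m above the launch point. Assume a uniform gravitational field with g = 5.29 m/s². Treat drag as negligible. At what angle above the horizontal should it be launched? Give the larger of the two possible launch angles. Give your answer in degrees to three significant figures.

Trajectory: y = x tanθ − g x² (1 + tan²θ)/(2v₀²). With x = 22.7, y = 32.3, v₀ = 27.1, g = 5.29:
1.856 tan²θ − 22.7 tanθ + (34.16) = 0.
tanθ = [22.7 ± √(22.7² − 4 × 1.856 × (34.16))] / (2 × 1.856) = (22.7 ± 16.18) / 3.712, giving tanθ = 1.757 or 10.47.
θ = 60.35° or 84.55°; the larger is 84.55°.

84.5°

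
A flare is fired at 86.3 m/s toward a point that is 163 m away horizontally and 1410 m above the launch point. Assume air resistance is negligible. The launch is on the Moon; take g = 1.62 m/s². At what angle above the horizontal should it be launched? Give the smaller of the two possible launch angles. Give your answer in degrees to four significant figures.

84.66°

Trajectory: y = x tanθ − g x² (1 + tan²θ)/(2v₀²). With x = 163, y = 1410, v₀ = 86.3, g = 1.62:
2.890 tan²θ − 163 tanθ + (1413) = 0.
tanθ = [163 ± √(163² − 4 × 2.890 × (1413))] / (2 × 2.890) = (163 ± 101.2) / 5.779, giving tanθ = 10.70 or 45.71.
θ = 84.66° or 88.75°; the smaller is 84.66°.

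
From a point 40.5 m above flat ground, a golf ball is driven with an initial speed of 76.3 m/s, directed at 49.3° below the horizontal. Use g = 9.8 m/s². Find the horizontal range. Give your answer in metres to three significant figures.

vₓ = 76.30 cos 49.3° = 49.76 m/s; v_y0 = −57.85 m/s (downward).
The projectile lands when y = 40.5 + (−57.85) t − ½·9.80·t² = 0. Positive root: t = (−57.85 + √(57.85² + 2·9.80·40.5)) / 9.80 = (−57.85 + 64.34) / 9.80 = 0.6629 s.
Horizontal distance: R = vₓ t = 49.76 × 0.6629 = 32.98 m.

33.0 m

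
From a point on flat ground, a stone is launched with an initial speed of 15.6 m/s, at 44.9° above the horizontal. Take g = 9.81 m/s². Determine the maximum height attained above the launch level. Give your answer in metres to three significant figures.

Horizontal component vₓ = 15.60 cos 44.9° = 11.05 m/s; vertical v_y0 = 15.60 sin 44.9° = 11.01 m/s.
Peak height H = v_y0² / (2g) = 121.26 / 19.62 = 6.180 m.

6.18 m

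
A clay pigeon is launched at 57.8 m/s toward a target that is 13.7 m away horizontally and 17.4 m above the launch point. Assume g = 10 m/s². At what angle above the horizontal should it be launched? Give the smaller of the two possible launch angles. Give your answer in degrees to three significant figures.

53.0°

Trajectory: y = x tanθ − g x² (1 + tan²θ)/(2v₀²). With x = 13.7, y = 17.4, v₀ = 57.8, g = 10.0:
0.2809 tan²θ − 13.7 tanθ + (17.68) = 0.
tanθ = [13.7 ± √(13.7² − 4 × 0.2809 × (17.68))] / (2 × 0.2809) = (13.7 ± 12.95) / 0.5618, giving tanθ = 1.327 or 47.44.
θ = 52.99° or 88.79°; the smaller is 52.99°.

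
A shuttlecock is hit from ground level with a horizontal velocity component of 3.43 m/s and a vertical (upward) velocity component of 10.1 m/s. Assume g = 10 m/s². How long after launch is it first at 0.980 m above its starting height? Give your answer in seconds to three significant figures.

Require v_y0 t − ½ g t² = 0.980, i.e. 5.000 t² − 10.10 t + 0.980 = 0.
t = [10.10 ± √(10.10² − 2·10.0·0.980)] / 10.0 = (10.10 ± 9.078) / 10.0, so t = 0.1022 s or t = 1.918 s.
The first (ascending) time is 0.1022 s.

0.102 s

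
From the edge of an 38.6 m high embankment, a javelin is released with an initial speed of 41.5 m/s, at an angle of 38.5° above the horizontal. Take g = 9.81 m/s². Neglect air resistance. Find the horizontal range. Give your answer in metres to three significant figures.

Horizontal component vₓ = 41.50 cos 38.5° = 32.48 m/s; vertical v_y0 = 41.50 sin 38.5° = 25.83 m/s.
The projectile lands when y = 38.6 + (25.83) t − ½·9.81·t² = 0. Positive root: t = (25.83 + √(25.83² + 2·9.81·38.6)) / 9.81 = (25.83 + 37.75) / 9.81 = 6.481 s.
Horizontal distance: R = vₓ t = 32.48 × 6.481 = 210.5 m.

210 m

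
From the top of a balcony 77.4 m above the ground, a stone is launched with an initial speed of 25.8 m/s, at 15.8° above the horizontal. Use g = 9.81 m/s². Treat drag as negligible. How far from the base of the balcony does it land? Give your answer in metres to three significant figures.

Horizontal component vₓ = 25.80 cos 15.8° = 24.83 m/s; vertical v_y0 = 25.80 sin 15.8° = 7.025 m/s.
With up positive and y = 0 at the ground: y(t) = 77.4 + (7.025) t − 4.905 t². Setting y = 0 and taking the positive root: t = [7.025 + √(7.025² + 2·9.81·77.4)] / 9.81 = (7.025 + 39.60) / 9.81 = 4.752 s.
Horizontal distance: R = vₓ t = 24.83 × 4.752 = 118.0 m.

118 m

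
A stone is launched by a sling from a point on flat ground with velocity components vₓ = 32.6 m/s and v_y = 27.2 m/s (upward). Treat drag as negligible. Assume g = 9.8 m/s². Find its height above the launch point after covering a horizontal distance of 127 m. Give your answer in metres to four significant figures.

Time to reach x = 127 m: t = x/vₓ = 127/32.60 = 3.896 s.
Height: y = v_y0 t − ½ g t² = 27.20 × 3.896 − 4.900 × 3.896² = 106.0 − 74.36 = 31.60 m.

31.60 m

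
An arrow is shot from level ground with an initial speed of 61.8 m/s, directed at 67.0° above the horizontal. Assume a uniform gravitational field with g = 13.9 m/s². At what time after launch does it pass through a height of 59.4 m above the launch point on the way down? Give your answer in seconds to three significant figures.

6.96 s

vₓ = 61.80 cos 67.0° = 24.15 m/s; v_y0 = 61.80 sin 67.0° = 56.89 m/s.
Height y(t) = 56.89 t − 6.950 t² = 59.4 gives 6.950 t² − 56.89 t + 59.4 = 0.
t = [56.89 ± √(56.89² − 2·13.9·59.4)] / 13.9 = (56.89 ± 39.81) / 13.9, so t = 1.229 s or t = 6.957 s.
The descending-branch root is 6.957 s.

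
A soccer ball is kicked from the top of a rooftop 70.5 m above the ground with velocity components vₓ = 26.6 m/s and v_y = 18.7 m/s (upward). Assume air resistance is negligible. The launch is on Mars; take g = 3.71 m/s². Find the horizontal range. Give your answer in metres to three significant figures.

346 m

With up positive and y = 0 at the ground: y(t) = 70.5 + (18.70) t − 1.855 t². Setting y = 0 and taking the positive root: t = [18.70 + √(18.70² + 2·3.71·70.5)] / 3.71 = (18.70 + 29.54) / 3.71 = 13.00 s.
Horizontal distance: R = vₓ t = 26.60 × 13.00 = 345.9 m.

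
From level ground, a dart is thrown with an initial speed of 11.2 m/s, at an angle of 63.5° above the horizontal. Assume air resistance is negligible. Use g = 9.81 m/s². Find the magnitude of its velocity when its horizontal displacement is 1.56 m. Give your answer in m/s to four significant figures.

8.569 m/s

vₓ = 11.20 cos 63.5° = 4.997 m/s; v_y0 = 11.20 sin 63.5° = 10.02 m/s.
At x = 1.56 m, t = x/vₓ = 1.56/4.997 = 0.3122 s.
Vertical velocity there: v_y = v_y0 − g t = 10.02 − 9.81 × 0.3122 = 6.961 m/s.
Speed: √(vₓ² + v_y²) = √(4.997² + 6.961²) = 8.569 m/s.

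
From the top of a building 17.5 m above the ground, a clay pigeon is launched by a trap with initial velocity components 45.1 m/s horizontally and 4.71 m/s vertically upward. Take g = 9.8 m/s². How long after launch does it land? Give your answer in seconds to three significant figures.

With up positive and y = 0 at the ground: y(t) = 17.5 + (4.710) t − 4.900 t². Setting y = 0 and taking the positive root: t = [4.710 + √(4.710² + 2·9.80·17.5)] / 9.80 = (4.710 + 19.11) / 9.80 = 2.431 s.

2.43 s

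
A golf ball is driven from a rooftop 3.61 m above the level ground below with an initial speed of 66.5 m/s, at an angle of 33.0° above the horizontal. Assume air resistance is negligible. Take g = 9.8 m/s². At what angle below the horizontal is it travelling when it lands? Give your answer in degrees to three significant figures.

33.7°

Resolve: vₓ = 66.50 cos 33.0° = 55.77 m/s and v_y0 = 66.50 sin 33.0° = 36.22 m/s.
With up positive and y = 0 at the ground: y(t) = 3.61 + (36.22) t − 4.900 t². Setting y = 0 and taking the positive root: t = [36.22 + √(36.22² + 2·9.80·3.61)] / 9.80 = (36.22 + 37.18) / 9.80 = 7.490 s.
At impact: v_y = v_y0 − g t = −37.18 m/s; vₓ = 55.77 m/s.
Angle below horizontal: arctan(|v_y|/vₓ) = arctan(37.18/55.77) = 33.69°.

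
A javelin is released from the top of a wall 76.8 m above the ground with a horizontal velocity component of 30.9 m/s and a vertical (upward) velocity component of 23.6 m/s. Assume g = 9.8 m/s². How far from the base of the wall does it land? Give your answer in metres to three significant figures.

The projectile lands when y = 76.8 + (23.60) t − ½·9.80·t² = 0. Positive root: t = (23.60 + √(23.60² + 2·9.80·76.8)) / 9.80 = (23.60 + 45.41) / 9.80 = 7.042 s.
Horizontal distance: R = vₓ t = 30.90 × 7.042 = 217.6 m.

218 m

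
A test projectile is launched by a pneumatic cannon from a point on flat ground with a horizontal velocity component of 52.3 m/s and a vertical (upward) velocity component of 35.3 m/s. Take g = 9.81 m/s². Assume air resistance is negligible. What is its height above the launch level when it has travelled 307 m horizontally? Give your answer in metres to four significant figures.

38.20 m

At x = 307 m, t = x/vₓ = 307/52.30 = 5.870 s.
Height: y = v_y0 t − ½ g t² = 35.30 × 5.870 − 4.905 × 5.870² = 207.2 − 169.0 = 38.20 m.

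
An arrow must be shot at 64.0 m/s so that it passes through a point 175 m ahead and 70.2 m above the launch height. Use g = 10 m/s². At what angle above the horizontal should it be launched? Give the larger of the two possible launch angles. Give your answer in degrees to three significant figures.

Trajectory: y = x tanθ − g x² (1 + tan²θ)/(2v₀²). With x = 175, y = 70.2, v₀ = 64.0, g = 10.0:
37.38 tan²θ − 175 tanθ + (107.6) = 0.
tanθ = [175 ± √(175² − 4 × 37.38 × (107.6))] / (2 × 37.38) = (175 ± 120.6) / 74.77, giving tanθ = 0.7280 or 3.953.
θ = 36.05° or 75.80°; the larger is 75.80°.

75.8°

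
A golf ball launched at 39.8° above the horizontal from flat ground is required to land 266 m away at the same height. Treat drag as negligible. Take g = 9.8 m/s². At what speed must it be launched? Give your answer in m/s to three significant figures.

51.5 m/s

Level-ground range: R = v₀² sin(2θ)/g, so v₀ = √(gR / sin 2θ).
v₀ = √(9.80 × 266 / sin 79.60°) = √(2607 / 0.9836) = √2650.3 = 51.48 m/s.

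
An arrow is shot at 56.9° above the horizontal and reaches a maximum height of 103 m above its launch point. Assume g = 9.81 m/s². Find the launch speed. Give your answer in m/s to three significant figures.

At the peak v_y = 0, so v_y0 = √(2gH) = √(2 × 9.81 × 103) = 44.95 m/s.
v_y0 = v₀ sin θ ⇒ v₀ = 44.95 / sin 56.9° = 53.66 m/s.

53.7 m/s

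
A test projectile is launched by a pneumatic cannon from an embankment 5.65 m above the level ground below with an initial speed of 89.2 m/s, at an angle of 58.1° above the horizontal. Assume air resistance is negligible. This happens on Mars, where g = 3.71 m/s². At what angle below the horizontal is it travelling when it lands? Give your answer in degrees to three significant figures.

58.2°

vₓ = 89.20 cos 58.1° = 47.14 m/s; v_y0 = 89.20 sin 58.1° = 75.73 m/s.
The projectile lands when y = 5.65 + (75.73) t − ½·3.71·t² = 0. Positive root: t = (75.73 + √(75.73² + 2·3.71·5.65)) / 3.71 = (75.73 + 76.00) / 3.71 = 40.90 s.
At impact: v_y = v_y0 − g t = −76.00 m/s; vₓ = 47.14 m/s.
Angle below horizontal: arctan(|v_y|/vₓ) = arctan(76.00/47.14) = 58.19°.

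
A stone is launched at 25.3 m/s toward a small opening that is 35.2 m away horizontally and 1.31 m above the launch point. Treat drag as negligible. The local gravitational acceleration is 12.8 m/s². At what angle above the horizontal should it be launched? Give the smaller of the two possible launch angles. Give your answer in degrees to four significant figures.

24.96°

Trajectory: y = x tanθ − g x² (1 + tan²θ)/(2v₀²). With x = 35.2, y = 1.31, v₀ = 25.3, g = 12.8:
12.39 tan²θ − 35.2 tanθ + (13.70) = 0.
tanθ = [35.2 ± √(35.2² − 4 × 12.39 × (13.70))] / (2 × 12.39) = (35.2 ± 23.67) / 24.78, giving tanθ = 0.4654 or 2.376.
θ = 24.96° or 67.17°; the smaller is 24.96°.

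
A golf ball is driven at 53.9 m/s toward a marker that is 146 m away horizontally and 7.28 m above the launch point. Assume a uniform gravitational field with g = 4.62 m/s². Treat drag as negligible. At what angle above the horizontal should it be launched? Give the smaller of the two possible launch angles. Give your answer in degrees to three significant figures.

9.61°

Trajectory: y = x tanθ − g x² (1 + tan²θ)/(2v₀²). With x = 146, y = 7.28, v₀ = 53.9, g = 4.62:
16.95 tan²θ − 146 tanθ + (24.23) = 0.
tanθ = [146 ± √(146² − 4 × 16.95 × (24.23))] / (2 × 16.95) = (146 ± 140.3) / 33.90, giving tanθ = 0.1693 or 8.445.
θ = 9.608° or 83.25°; the smaller is 9.608°.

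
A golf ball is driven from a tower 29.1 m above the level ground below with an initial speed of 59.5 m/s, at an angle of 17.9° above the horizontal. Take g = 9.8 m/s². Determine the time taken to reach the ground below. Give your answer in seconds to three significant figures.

Resolve: vₓ = 59.50 cos 17.9° = 56.62 m/s and v_y0 = 59.50 sin 17.9° = 18.29 m/s.
With up positive and y = 0 at the ground: y(t) = 29.1 + (18.29) t − 4.900 t². Setting y = 0 and taking the positive root: t = [18.29 + √(18.29² + 2·9.80·29.1)] / 9.80 = (18.29 + 30.08) / 9.80 = 4.935 s.

4.94 s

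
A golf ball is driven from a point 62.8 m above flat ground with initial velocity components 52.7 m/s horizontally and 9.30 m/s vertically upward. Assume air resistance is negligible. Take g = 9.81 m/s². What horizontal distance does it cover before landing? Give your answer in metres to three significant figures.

245 m

Vertical motion (up positive, ground at y = 0): 4.905 t² − (9.300) t − 62.8 = 0, so t = (9.300 + √(9.300² + 2·9.81·62.8)) / 9.81 = (9.300 + 36.31) / 9.81 = 4.650 s.
Horizontal distance: R = vₓ t = 52.70 × 4.650 = 245.0 m.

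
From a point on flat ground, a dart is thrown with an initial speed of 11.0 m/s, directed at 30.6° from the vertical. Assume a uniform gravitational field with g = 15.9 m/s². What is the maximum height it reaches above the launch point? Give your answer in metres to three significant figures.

2.82 m

Horizontal component vₓ = 11.00 sin 30.6° = 5.599 m/s; vertical v_y0 = 11.00 cos 30.6° = 9.468 m/s.
At the apex v_y = 0, so H = v_y0²/(2g) = 9.468²/31.80 = 2.819 m.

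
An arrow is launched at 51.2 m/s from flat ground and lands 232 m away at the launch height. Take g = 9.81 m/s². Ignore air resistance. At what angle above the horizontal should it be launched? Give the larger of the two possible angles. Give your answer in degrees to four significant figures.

59.88°

Level-ground range R = v₀² sin(2θ)/g ⇒ sin(2θ) = gR/v₀² = 9.81 × 232 / 51.2² = 0.8682.
2θ = 60.25° or 180° − 60.25° = 119.8°, so θ = 30.12° or 59.88°.
The larger angle is 59.88°.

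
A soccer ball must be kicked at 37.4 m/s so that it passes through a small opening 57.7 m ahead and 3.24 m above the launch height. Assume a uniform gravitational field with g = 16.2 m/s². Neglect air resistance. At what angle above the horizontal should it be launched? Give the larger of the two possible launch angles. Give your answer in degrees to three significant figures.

68.4°

Trajectory: y = x tanθ − g x² (1 + tan²θ)/(2v₀²). With x = 57.7, y = 3.24, v₀ = 37.4, g = 16.2:
19.28 tan²θ − 57.7 tanθ + (22.52) = 0.
tanθ = [57.7 ± √(57.7² − 4 × 19.28 × (22.52))] / (2 × 19.28) = (57.7 ± 39.91) / 38.56, giving tanθ = 0.4614 or 2.531.
θ = 24.77° or 68.44°; the larger is 68.44°.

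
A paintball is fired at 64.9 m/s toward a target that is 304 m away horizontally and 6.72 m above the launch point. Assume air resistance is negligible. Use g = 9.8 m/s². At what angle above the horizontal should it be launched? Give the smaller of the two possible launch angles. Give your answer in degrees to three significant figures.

Trajectory: y = x tanθ − g x² (1 + tan²θ)/(2v₀²). With x = 304, y = 6.72, v₀ = 64.9, g = 9.80:
107.5 tan²θ − 304 tanθ + (114.2) = 0.
tanθ = [304 ± √(304² − 4 × 107.5 × (114.2))] / (2 × 107.5) = (304 ± 208.1) / 215.0, giving tanθ = 0.4462 or 2.381.
θ = 24.04° or 67.22°; the smaller is 24.04°.

24.0°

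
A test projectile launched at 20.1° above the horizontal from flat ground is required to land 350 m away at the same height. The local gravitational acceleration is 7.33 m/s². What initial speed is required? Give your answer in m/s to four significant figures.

63.05 m/s

On level ground R = v₀² sin 2θ / g ⇒ v₀ = √(gR / sin 2θ).
v₀ = √(7.33 × 350 / sin 40.20°) = √(2566 / 0.6455) = √3974.7 = 63.05 m/s.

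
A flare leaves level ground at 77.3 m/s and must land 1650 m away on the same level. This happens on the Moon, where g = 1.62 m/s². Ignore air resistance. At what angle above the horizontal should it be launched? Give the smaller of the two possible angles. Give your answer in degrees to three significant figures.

From R = (v₀²/g) sin 2θ: sin 2θ = 1.62 × 1650 / 5975.3 = 0.4473.
2θ = 26.57° or 180° − 26.57° = 153.4°, so θ = 13.29° or 76.71°.
The smaller angle is 13.29°.

13.3°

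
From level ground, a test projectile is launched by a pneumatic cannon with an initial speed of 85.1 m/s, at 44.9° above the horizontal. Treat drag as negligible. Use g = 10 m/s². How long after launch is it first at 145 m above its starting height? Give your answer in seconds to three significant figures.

Resolve: vₓ = 85.10 cos 44.9° = 60.28 m/s and v_y0 = 85.10 sin 44.9° = 60.07 m/s.
Require v_y0 t − ½ g t² = 145, i.e. 5.000 t² − 60.07 t + 145 = 0.
Quadratic formula: t = (60.07 ± √708.37) / 10.0 = (60.07 ± 26.62) / 10.0 → t = 3.345 s or 8.668 s.
The first (ascending) time is 3.345 s.

3.35 s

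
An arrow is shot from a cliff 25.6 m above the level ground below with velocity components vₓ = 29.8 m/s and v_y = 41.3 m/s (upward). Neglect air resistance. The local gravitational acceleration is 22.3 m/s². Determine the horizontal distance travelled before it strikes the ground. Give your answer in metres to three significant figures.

126 m

With up positive and y = 0 at the ground: y(t) = 25.6 + (41.30) t − 11.15 t². Setting y = 0 and taking the positive root: t = [41.30 + √(41.30² + 2·22.3·25.6)] / 22.3 = (41.30 + 53.36) / 22.3 = 4.245 s.
Horizontal distance: R = vₓ t = 29.80 × 4.245 = 126.5 m.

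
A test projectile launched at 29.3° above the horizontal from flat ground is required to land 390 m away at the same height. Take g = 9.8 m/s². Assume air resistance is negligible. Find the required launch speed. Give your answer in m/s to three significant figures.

Level-ground range: R = v₀² sin(2θ)/g, so v₀ = √(gR / sin 2θ).
v₀ = √(9.80 × 390 / sin 58.60°) = √(3822 / 0.8536) = √4477.8 = 66.92 m/s.

66.9 m/s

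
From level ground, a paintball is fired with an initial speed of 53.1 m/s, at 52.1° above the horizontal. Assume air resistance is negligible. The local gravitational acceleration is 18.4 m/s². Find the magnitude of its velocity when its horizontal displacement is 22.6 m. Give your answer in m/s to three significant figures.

vₓ = 53.10 cos 52.1° = 32.62 m/s; v_y0 = 53.10 sin 52.1° = 41.90 m/s.
Time to reach x = 22.6 m: t = x/vₓ = 22.6/32.62 = 0.6929 s.
Vertical velocity there: v_y = v_y0 − g t = 41.90 − 18.4 × 0.6929 = 29.15 m/s.
Speed: √(vₓ² + v_y²) = √(32.62² + 29.15²) = 43.75 m/s.

43.7 m/s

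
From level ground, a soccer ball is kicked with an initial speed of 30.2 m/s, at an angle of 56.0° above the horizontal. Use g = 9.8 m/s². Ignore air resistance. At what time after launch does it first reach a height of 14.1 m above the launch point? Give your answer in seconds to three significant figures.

vₓ = 30.20 cos 56.0° = 16.89 m/s; v_y0 = 30.20 sin 56.0° = 25.04 m/s.
Set y = v_y0 t − ½ g t² = 14.1: 4.900 t² − 25.04 t + 14.1 = 0.
Quadratic formula: t = (25.04 ± √350.49) / 9.80 = (25.04 ± 18.72) / 9.80 → t = 0.6444 s or 4.465 s.
The first (ascending) time is 0.6444 s.

0.644 s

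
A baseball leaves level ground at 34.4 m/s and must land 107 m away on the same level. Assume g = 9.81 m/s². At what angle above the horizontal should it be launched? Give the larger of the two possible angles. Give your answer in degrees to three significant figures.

58.7°

Level-ground range R = v₀² sin(2θ)/g ⇒ sin(2θ) = gR/v₀² = 9.81 × 107 / 34.4² = 0.8870.
2θ = 62.50° or 180° − 62.50° = 117.5°, so θ = 31.25° or 58.75°.
The larger angle is 58.75°.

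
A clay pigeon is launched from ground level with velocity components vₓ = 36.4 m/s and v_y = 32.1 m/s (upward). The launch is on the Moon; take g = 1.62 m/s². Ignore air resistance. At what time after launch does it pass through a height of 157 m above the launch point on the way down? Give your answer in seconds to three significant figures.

33.9 s

Require v_y0 t − ½ g t² = 157, i.e. 0.8100 t² − 32.10 t + 157 = 0.
Quadratic formula: t = (32.10 ± √521.73) / 1.62 = (32.10 ± 22.84) / 1.62 → t = 5.715 s or 33.91 s.
The descending-branch root is 33.91 s.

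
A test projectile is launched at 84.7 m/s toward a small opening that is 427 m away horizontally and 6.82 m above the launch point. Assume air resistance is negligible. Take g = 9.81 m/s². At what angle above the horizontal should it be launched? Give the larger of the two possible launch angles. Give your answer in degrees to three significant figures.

72.0°

Trajectory: y = x tanθ − g x² (1 + tan²θ)/(2v₀²). With x = 427, y = 6.82, v₀ = 84.7, g = 9.81:
124.7 tan²θ − 427 tanθ + (131.5) = 0.
tanθ = [427 ± √(427² − 4 × 124.7 × (131.5))] / (2 × 124.7) = (427 ± 341.7) / 249.3, giving tanθ = 0.3421 or 3.083.
θ = 18.88° or 72.03°; the larger is 72.03°.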